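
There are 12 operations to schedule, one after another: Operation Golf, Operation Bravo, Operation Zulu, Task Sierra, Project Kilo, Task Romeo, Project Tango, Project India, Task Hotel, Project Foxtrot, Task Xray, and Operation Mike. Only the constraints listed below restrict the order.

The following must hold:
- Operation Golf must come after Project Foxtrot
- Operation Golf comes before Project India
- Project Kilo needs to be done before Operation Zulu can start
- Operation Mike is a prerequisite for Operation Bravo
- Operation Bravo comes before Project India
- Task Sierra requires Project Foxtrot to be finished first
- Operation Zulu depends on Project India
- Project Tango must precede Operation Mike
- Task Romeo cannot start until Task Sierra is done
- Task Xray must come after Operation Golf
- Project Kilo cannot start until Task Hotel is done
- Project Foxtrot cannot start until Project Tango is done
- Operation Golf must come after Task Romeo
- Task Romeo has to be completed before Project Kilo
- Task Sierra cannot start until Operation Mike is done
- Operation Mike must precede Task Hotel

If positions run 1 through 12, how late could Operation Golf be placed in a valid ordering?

9

The operations that are forced after Operation Golf, directly or by a chain of constraints, are Operation Zulu, Project India, Task Xray. That's 3 operations.
So at least 3 operations follow Operation Golf, putting Operation Golf no later than position 9. That position is achievable by scheduling everything else first.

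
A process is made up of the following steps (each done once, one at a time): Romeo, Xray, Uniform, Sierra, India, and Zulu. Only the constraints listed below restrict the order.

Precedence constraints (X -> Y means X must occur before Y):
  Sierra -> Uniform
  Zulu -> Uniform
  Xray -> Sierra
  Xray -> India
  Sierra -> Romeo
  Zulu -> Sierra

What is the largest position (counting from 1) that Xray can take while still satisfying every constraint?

Every step that must follow Xray has to come after it. Tracing all chains starting from Xray, those steps are: Romeo, Uniform, Sierra, India — 4 in total.
With 4 mandatory successors out of 6 steps total, the latest slot for Xray is 6−4 = 2, and it's reachable by doing all non-successors before Xray.

2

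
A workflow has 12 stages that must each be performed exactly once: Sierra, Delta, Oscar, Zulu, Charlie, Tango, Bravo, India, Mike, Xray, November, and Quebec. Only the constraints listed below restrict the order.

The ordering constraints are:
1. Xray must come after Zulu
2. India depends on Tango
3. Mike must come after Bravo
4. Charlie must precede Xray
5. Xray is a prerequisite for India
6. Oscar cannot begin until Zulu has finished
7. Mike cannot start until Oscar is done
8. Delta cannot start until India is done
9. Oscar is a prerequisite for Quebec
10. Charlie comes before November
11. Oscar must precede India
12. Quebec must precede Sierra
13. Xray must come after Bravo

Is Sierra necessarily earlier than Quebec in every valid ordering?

No

In fact the dependencies run the other way: Quebec → Sierra.
So Sierra does not have to come before Quebec — it cannot.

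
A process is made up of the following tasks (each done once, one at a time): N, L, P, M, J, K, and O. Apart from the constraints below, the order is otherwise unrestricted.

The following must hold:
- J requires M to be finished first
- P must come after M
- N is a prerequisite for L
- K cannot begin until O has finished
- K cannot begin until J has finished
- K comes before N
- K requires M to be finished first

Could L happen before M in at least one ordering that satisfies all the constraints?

No

Following M → K → N → L, M must precede L in every valid ordering.
Hence L can never be scheduled before M.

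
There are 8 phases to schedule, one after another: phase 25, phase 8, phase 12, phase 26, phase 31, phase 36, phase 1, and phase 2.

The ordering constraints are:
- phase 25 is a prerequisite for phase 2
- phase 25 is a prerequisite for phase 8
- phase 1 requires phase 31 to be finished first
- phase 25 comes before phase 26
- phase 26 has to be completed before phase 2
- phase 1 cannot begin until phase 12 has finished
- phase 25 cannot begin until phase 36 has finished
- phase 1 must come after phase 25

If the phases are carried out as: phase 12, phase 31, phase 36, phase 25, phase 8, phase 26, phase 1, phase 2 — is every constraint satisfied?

Checking each listed constraint against this order: for instance, phase 12 is in position 1 and phase 1 in position 7, so that constraint holds — and the remaining constraints check out the same way.

Yes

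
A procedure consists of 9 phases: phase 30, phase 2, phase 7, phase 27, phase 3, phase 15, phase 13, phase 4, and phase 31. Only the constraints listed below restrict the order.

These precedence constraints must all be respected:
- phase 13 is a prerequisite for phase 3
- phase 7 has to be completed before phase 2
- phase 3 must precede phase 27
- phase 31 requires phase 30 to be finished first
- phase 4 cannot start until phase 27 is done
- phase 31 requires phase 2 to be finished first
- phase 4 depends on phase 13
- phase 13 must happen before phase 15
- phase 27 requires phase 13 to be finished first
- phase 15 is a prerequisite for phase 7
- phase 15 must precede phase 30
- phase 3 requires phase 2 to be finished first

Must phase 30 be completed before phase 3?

Nothing in the constraints links phase 30 and phase 3; they are unordered relative to each other.
A valid ordering placing phase 3 before phase 30 exists, so the answer is no.

No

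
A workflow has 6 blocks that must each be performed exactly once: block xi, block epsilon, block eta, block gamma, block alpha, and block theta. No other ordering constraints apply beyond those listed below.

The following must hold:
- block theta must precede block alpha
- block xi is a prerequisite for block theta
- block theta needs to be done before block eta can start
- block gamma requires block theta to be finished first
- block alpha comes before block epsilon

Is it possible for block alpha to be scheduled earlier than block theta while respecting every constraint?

The constraints give a chain block theta → block alpha, which forces block theta before block alpha.
Hence block alpha can never be scheduled before block theta.

No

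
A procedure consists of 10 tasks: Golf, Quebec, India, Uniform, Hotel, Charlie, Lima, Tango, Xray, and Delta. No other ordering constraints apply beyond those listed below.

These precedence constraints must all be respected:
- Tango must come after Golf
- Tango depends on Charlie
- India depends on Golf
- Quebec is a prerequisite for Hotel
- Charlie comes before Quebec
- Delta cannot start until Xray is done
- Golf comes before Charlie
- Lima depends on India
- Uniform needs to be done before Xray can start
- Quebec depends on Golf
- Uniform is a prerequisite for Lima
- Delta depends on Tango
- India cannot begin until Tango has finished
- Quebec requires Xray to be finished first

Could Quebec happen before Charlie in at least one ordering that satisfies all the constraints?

Following Charlie → Quebec, Charlie must precede Quebec in every valid ordering.
Hence Quebec can never be scheduled before Charlie.

No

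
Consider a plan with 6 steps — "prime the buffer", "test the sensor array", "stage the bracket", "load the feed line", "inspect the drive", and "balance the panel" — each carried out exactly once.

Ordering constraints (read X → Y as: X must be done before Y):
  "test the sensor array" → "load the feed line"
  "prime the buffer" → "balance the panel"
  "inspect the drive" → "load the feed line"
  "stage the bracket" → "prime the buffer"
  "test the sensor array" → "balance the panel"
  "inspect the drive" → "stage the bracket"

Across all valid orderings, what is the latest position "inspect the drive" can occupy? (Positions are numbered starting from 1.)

2

Following every chain forward from "inspect the drive", the steps that must come later are "prime the buffer", "stage the bracket", "load the feed line", "balance the panel" — 4 of them.
With 4 mandatory successors out of 6 steps total, the latest slot for "inspect the drive" is 6−4 = 2, and it's reachable by doing all non-successors before "inspect the drive".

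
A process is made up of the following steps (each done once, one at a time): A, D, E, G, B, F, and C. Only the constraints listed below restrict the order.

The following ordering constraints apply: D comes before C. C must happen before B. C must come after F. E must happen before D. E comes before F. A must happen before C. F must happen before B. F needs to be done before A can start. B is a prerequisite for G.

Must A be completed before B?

Following the dependencies: A → C → B.
Hence A necessarily comes before B.

Yes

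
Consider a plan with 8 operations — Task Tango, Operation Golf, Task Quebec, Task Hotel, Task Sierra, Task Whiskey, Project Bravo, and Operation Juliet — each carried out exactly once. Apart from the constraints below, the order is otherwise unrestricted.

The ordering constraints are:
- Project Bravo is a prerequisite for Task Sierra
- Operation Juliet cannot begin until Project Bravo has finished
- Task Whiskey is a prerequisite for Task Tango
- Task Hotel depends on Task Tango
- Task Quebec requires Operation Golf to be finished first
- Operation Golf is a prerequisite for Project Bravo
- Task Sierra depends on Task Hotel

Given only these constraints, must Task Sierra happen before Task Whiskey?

In fact the dependencies run the other way: Task Whiskey → Task Tango → Task Hotel → Task Sierra.
So Task Sierra never precedes Task Whiskey.

No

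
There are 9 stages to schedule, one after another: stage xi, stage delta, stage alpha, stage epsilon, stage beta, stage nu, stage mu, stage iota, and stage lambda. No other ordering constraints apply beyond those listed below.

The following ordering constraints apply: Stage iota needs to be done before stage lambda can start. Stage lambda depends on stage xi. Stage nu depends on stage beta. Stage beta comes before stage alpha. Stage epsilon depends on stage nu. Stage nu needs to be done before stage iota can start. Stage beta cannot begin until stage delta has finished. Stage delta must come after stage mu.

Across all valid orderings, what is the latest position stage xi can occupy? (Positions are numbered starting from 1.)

8

The only stage forced after stage xi (directly or by a chain) is stage lambda.
So at least 1 stage follows stage xi, putting stage xi no later than position 8. That position is achievable by scheduling everything else first.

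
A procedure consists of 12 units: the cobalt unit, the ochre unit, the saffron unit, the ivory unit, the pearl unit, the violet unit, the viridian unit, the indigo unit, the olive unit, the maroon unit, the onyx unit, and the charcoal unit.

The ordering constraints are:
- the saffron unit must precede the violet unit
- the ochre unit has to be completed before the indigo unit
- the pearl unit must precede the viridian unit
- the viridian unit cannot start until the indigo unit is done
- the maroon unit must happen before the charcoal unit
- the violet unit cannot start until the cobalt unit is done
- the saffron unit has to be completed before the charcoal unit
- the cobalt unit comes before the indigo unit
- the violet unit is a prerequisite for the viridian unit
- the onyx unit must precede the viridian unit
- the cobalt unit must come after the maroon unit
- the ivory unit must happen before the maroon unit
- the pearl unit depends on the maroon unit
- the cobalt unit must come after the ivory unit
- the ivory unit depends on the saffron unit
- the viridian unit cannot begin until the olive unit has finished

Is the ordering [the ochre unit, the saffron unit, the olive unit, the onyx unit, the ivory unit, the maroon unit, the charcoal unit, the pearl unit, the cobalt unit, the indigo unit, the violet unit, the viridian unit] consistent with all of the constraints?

Yes

Checking each listed constraint against this order: for instance, the ochre unit is in position 1 and the indigo unit in position 10, so that constraint holds — and the remaining constraints check out the same way.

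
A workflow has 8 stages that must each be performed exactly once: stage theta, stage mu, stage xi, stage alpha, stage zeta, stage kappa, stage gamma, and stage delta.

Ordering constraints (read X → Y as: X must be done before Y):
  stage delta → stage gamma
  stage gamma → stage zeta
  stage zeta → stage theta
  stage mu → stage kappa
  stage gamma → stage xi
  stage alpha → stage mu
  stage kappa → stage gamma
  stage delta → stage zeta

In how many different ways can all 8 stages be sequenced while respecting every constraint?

12

2 stages have no prerequisites (stage alpha, stage delta), so any of them could come first.
Systematically extending each partial ordering one stage at a time and counting, there are 12 complete orderings.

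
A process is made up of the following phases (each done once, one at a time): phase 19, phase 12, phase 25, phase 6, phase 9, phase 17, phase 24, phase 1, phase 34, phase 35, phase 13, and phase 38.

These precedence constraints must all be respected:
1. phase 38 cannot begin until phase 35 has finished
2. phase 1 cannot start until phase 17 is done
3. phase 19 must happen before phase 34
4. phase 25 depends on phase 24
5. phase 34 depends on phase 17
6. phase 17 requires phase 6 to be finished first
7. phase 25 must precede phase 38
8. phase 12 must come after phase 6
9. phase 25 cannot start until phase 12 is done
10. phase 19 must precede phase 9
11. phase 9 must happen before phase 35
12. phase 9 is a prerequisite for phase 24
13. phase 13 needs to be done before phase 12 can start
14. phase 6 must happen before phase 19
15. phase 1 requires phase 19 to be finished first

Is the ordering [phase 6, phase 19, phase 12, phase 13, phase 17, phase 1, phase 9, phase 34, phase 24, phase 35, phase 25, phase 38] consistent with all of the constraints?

No

In the proposed order, phase 12 appears before phase 13.
That contradicts the constraint that phase 13 must precede phase 12.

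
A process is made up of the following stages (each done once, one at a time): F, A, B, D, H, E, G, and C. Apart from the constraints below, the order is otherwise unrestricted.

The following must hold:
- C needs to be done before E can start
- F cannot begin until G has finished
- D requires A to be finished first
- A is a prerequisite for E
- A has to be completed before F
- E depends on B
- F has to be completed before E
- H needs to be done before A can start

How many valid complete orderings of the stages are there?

4 stages have no prerequisites (B, H, G, C), so any of them could come first.
Systematically extending each partial ordering one stage at a time and counting, there are 384 complete orderings.

384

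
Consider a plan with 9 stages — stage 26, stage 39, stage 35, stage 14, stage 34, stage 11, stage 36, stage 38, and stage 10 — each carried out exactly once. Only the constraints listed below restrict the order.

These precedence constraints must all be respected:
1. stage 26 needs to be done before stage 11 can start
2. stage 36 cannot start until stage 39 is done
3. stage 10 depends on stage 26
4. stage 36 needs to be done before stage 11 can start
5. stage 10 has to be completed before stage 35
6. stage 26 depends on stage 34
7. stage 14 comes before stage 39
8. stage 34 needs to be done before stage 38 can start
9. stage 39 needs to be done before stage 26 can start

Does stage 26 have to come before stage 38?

No

No chain of constraints connects stage 26 to stage 38 in either direction.
A valid ordering placing stage 38 before stage 26 exists, so the answer is no.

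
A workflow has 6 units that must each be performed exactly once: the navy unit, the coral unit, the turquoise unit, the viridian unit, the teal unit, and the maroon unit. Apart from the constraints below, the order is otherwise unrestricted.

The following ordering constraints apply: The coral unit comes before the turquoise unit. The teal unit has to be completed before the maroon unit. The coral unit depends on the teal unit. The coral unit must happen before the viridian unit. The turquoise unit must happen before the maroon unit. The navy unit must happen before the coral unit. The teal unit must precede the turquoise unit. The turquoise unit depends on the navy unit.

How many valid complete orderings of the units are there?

6

The units with no prerequisites are the navy unit, the teal unit; any of them can be placed first.
Systematically extending each partial ordering one unit at a time and counting, there are 6 complete orderings.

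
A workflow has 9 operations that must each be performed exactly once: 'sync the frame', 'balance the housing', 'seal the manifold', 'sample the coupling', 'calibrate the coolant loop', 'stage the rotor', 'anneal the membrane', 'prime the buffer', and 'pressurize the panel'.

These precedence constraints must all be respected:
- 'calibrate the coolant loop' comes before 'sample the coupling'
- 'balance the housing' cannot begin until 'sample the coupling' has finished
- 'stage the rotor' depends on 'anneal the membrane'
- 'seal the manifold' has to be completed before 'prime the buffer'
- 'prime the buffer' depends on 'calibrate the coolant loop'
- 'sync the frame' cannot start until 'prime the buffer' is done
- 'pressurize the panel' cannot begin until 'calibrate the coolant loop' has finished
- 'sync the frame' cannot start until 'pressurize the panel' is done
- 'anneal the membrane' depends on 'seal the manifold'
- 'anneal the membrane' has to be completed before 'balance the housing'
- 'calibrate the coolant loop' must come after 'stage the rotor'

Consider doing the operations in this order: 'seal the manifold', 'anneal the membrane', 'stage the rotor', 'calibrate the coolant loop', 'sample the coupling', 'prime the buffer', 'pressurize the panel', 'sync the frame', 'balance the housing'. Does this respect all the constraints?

Yes

Every stated constraint is respected: 'anneal the membrane' sits at position 2, ahead of 'balance the housing' at position 9, and each of the other listed pairs likewise has the predecessor earlier in the sequence.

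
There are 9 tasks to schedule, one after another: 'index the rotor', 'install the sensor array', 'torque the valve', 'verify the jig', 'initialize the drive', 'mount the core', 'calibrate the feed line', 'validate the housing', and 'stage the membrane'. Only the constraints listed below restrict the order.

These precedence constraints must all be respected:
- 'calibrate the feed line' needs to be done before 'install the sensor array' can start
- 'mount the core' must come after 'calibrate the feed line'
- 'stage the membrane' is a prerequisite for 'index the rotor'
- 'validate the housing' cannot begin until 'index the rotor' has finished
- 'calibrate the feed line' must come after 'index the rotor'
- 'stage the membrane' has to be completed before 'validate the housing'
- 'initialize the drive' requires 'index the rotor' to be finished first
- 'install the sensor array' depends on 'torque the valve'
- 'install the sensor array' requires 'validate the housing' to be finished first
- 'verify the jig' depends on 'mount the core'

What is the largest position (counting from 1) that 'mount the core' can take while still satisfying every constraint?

8

The only task forced after 'mount the core' (directly or by a chain) is 'verify the jig'.
So at least 1 task follows 'mount the core', putting 'mount the core' no later than position 8. That position is achievable by scheduling everything else first.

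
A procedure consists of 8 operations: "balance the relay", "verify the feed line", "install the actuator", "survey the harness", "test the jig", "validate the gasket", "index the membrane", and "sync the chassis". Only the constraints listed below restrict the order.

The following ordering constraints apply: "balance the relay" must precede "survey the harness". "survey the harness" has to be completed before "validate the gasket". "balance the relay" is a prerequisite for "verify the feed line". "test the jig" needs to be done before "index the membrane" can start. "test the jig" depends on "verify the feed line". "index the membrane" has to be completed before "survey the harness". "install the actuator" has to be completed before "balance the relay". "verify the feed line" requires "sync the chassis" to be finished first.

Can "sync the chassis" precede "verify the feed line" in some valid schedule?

Yes

"sync the chassis" is actually forced before "verify the feed line" by the constraints, so certainly some valid ordering has "sync the chassis" first.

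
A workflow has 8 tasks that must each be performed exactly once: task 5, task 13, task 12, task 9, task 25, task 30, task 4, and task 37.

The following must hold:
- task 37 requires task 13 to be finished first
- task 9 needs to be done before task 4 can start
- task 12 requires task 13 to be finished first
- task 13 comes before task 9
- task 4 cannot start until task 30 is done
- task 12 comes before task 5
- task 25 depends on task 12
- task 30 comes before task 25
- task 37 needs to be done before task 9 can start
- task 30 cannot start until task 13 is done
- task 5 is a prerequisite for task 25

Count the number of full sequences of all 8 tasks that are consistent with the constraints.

Task 13 is the only task with nothing required before it, so every ordering starts there.
Systematically extending each partial ordering one task at a time and counting, there are 90 complete orderings.

90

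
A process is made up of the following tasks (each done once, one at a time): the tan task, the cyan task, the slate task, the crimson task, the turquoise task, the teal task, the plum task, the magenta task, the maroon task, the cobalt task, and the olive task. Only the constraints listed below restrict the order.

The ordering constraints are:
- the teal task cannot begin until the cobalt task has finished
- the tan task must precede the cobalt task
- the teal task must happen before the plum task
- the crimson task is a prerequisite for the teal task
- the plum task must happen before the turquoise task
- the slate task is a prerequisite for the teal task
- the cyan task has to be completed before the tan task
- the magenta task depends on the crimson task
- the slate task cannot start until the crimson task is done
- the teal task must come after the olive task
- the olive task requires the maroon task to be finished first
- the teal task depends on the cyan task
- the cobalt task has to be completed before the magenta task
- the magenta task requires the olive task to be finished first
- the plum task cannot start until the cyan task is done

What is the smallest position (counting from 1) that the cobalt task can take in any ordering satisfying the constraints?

3

Working backwards through the constraints from the cobalt task, its full set of required predecessors is the tan task, the cyan task — 2 of them.
So at minimum 2 tasks come before the cobalt task, putting the cobalt task no earlier than position 3. That position is achievable by scheduling exactly those predecessors first.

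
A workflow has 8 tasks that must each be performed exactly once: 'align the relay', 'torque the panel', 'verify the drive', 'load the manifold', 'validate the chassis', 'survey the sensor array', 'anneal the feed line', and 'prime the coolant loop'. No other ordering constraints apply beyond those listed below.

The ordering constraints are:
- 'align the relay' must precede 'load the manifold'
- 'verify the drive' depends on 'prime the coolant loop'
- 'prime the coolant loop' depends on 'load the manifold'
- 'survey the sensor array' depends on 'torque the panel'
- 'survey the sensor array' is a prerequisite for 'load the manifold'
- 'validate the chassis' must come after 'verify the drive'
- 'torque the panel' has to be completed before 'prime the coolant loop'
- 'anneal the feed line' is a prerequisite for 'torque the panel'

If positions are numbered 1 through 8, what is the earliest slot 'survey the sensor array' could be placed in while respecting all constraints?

Every task that must precede 'survey the sensor array' has to come before it. Tracing all chains that end at 'survey the sensor array', those tasks are: 'torque the panel', 'anneal the feed line' — 2 in total.
With 2 mandatory predecessors, the earliest 'survey the sensor array' can sit is position 2+1 = 3, and placing just those 2 first achieves it.

3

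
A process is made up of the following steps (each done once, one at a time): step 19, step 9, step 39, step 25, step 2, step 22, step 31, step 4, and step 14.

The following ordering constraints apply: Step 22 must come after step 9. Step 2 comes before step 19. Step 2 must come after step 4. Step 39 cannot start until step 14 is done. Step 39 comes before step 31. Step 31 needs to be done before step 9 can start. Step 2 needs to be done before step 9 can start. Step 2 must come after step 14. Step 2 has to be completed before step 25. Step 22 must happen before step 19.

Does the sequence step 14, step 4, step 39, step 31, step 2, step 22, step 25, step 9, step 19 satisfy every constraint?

No

The sequence places step 22 ahead of step 9.
Since step 9 is required before step 22, the ordering is invalid.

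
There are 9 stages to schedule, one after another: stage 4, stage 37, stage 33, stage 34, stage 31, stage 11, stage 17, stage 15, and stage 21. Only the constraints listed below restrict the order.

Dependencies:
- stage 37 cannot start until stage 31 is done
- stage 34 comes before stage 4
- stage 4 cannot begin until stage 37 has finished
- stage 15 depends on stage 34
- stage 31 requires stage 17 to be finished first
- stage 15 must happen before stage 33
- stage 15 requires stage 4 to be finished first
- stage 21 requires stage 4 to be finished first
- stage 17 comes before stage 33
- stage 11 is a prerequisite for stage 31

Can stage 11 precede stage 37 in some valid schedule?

Yes

Stage 11 is actually forced before stage 37 by the constraints, so certainly some valid ordering has stage 11 first.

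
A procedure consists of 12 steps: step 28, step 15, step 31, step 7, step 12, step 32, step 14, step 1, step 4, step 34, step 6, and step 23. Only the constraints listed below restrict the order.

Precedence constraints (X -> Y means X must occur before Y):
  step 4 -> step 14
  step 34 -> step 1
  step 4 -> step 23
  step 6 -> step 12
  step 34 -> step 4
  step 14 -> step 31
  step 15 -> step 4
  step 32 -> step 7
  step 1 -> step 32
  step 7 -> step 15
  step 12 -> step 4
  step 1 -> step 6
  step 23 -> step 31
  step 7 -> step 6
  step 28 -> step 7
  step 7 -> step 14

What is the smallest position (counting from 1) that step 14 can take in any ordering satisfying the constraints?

10

The steps that are forced before step 14, directly or transitively, are step 28, step 15, step 7, step 12, step 32, step 1, step 4, step 34, step 6. That's 9 steps.
With 9 mandatory predecessors, the earliest step 14 can sit is position 9+1 = 10, and placing just those 9 first achieves it.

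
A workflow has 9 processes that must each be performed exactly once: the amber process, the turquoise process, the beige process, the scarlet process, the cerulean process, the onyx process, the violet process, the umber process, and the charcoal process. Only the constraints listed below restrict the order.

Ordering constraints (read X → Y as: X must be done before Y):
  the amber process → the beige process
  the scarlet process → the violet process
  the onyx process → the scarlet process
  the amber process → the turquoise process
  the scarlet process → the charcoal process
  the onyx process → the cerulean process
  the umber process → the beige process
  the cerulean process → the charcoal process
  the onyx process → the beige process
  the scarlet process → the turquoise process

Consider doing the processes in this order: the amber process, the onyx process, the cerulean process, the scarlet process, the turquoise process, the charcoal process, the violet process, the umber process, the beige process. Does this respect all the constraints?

Yes

Every stated constraint is respected: the amber process sits at position 1, ahead of the beige process at position 9, and each of the other listed pairs likewise has the predecessor earlier in the sequence.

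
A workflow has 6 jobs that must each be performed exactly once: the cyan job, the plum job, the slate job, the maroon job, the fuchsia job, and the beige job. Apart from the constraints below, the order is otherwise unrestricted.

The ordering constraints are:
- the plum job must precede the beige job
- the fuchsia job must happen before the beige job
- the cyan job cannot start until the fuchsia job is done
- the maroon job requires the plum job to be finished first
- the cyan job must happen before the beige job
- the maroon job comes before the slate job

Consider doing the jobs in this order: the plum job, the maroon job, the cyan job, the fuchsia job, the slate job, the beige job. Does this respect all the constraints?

No

Here the fuchsia job comes after the cyan job.
That contradicts the constraint that the fuchsia job must precede the cyan job.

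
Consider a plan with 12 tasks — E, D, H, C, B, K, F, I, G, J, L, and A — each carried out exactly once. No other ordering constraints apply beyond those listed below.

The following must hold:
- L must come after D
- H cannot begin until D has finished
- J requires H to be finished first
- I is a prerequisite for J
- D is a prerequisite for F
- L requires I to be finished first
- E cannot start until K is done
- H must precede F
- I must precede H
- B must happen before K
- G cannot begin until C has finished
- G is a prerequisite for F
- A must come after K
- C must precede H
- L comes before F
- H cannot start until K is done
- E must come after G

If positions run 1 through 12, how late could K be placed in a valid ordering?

The tasks that are forced after K, directly or by a chain of constraints, are E, H, F, J, A. That's 5 tasks.
With 5 mandatory successors out of 12 tasks total, the latest slot for K is 12−5 = 7, and it's reachable by doing all non-successors before K.

7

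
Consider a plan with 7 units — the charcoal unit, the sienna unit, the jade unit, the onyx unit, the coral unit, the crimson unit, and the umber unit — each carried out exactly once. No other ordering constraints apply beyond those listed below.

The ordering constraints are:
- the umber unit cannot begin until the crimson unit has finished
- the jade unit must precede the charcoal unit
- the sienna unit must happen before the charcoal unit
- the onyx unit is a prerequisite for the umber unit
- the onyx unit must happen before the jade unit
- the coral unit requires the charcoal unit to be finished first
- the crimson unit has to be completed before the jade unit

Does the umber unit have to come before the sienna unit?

No

The umber unit and the sienna unit are not related by any chain of constraints.
There exist valid orderings with the sienna unit before the umber unit, so the umber unit is not required to come first.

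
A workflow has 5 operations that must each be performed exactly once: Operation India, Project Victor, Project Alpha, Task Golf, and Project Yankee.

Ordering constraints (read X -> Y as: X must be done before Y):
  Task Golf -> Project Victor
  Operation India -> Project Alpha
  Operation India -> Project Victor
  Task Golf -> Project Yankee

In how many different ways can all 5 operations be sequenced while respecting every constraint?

2 operations have no prerequisites (Operation India, Task Golf), so any of them could come first.
Counting all ways to extend the partial order to a total order gives 16.

16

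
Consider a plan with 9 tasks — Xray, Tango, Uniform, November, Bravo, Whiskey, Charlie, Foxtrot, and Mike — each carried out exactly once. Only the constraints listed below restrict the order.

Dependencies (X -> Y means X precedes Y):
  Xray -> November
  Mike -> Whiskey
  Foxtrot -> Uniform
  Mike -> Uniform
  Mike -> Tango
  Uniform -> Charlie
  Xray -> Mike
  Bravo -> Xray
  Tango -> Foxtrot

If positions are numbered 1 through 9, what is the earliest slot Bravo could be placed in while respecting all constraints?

1

No constraint forces any other task before Bravo, so it can be placed first.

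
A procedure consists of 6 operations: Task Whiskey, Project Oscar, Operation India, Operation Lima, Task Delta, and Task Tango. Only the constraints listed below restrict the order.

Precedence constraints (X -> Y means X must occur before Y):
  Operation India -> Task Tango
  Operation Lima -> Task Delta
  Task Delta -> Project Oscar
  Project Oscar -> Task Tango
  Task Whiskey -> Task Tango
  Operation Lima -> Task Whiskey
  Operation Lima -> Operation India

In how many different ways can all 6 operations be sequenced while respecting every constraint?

12

Operation Lima is the only operation with nothing required before it, so every ordering starts there.
Systematically extending each partial ordering one operation at a time and counting, there are 12 complete orderings.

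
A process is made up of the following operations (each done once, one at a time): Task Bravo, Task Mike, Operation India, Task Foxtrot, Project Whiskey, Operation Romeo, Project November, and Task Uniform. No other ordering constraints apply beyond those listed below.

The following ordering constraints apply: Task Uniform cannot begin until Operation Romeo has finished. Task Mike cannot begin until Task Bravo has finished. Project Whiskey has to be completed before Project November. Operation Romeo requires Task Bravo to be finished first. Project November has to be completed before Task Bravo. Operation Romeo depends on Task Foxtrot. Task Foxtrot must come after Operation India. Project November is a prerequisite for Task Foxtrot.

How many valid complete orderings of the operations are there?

The operations with no prerequisites are Operation India, Project Whiskey; any of them can be placed first.
Counting all ways to extend the partial order to a total order gives 26.

26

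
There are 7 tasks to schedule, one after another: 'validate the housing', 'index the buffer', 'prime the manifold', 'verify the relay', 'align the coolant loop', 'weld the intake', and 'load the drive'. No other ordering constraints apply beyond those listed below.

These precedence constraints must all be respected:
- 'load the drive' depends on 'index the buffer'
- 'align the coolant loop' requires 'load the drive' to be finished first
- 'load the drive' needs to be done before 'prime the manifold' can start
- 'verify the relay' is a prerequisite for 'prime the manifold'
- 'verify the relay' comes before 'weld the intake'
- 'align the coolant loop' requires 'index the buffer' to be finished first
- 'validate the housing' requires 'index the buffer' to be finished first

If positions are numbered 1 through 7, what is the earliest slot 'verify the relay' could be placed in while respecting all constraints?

'verify the relay' has no prerequisites at all, so it can go in position 1.

1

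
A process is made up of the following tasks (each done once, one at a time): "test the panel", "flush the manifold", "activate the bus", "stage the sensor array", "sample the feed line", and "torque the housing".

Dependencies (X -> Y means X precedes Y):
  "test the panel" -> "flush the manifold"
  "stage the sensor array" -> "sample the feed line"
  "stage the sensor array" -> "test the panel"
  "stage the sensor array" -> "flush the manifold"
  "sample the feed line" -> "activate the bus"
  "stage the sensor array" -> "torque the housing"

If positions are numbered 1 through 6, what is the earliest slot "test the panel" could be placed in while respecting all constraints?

2

Working backwards through the constraints from "test the panel", its only required predecessor is "stage the sensor array".
With 1 mandatory predecessor, the earliest "test the panel" can sit is position 1+1 = 2, and placing just that one first achieves it.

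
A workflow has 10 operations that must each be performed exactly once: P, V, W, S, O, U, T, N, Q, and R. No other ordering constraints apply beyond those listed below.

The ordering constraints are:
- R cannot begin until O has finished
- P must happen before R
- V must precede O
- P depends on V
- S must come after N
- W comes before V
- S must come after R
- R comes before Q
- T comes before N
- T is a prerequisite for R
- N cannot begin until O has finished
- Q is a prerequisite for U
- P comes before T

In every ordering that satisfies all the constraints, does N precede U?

No

Nothing in the constraints links N and U; they are unordered relative to each other.
There exist valid orderings with U before N, so N is not required to come first.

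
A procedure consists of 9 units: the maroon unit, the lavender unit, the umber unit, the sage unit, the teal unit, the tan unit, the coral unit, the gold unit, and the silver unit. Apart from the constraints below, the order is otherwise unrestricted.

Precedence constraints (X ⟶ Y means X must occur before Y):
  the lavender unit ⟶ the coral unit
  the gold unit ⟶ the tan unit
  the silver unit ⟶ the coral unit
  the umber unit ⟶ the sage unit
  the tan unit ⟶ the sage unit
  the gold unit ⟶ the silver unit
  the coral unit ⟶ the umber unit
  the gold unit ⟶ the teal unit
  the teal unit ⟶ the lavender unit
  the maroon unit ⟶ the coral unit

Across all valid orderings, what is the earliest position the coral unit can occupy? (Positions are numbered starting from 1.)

6

Every unit that must precede the coral unit has to come before it. Tracing all chains that end at the coral unit, those units are: the maroon unit, the lavender unit, the teal unit, the gold unit, the silver unit — 5 in total.
With 5 mandatory predecessors, the earliest the coral unit can sit is position 5+1 = 6, and placing just those 5 first achieves it.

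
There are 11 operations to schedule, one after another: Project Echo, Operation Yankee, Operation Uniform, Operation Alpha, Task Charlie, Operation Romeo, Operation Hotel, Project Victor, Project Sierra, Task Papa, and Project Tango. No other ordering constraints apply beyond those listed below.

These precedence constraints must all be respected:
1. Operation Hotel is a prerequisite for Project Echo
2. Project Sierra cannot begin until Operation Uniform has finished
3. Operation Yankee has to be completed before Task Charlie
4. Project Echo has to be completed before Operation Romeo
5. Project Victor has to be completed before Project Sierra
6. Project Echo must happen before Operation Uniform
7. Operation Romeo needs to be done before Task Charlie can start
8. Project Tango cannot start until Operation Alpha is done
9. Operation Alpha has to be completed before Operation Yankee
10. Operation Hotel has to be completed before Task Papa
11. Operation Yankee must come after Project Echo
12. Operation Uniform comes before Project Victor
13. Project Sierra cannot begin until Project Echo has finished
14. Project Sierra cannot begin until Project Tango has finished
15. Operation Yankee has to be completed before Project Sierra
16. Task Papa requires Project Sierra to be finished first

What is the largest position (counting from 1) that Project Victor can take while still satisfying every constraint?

9

The operations that are forced after Project Victor, directly or by a chain of constraints, are Project Sierra, Task Papa. That's 2 operations.
So at least 2 operations follow Project Victor, putting Project Victor no later than position 9. That position is achievable by scheduling everything else first.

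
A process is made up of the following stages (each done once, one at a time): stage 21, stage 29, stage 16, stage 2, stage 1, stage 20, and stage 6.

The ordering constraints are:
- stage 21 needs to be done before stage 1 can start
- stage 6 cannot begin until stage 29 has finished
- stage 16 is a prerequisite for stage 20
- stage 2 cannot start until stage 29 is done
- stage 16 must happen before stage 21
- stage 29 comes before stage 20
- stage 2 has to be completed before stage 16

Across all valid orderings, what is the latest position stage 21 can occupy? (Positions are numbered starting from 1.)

6

The only stage forced after stage 21 (directly or by a chain) is stage 1.
So at least 1 stage follows stage 21, putting stage 21 no later than position 6. That position is achievable by scheduling everything else first.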